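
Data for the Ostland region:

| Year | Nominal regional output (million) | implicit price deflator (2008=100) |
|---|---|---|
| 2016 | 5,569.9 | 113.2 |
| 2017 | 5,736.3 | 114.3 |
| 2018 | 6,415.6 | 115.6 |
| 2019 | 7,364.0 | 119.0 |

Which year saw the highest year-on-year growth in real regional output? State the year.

2017: real = 5736.3/1.143 = 5018.64; growth vs 2016 (4920.41) = 2.00%.
2018: real = 6415.6/1.156 = 5549.83; growth vs 2017 (5018.64) = 10.58%.
2019: real = 7364.0/1.190 = 6188.24; growth vs 2018 (5549.83) = 11.50%.

2019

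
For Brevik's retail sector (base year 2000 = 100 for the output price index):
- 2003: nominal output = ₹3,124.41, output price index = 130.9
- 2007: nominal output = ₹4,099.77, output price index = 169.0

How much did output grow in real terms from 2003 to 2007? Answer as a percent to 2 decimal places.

1.64%

Deflate each year: 2003 → 3124.41/1.309 = 2386.87; 2007 → 4099.77/1.690 = 2425.90.
So real output changed by 2425.90/2386.87 − 1 = 0.0164, i.e. 1.64%.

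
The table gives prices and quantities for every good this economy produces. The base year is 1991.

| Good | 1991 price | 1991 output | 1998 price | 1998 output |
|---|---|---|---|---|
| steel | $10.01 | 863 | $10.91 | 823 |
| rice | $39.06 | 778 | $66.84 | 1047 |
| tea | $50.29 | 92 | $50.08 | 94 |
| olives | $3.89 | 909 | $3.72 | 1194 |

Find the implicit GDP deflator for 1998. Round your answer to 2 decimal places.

150.60

Nominal GDP 1998 = 10.91·823 + 66.84·1047 + 50.08·94 + 3.72·1194 = 88109.61.
Real GDP 1998 (at 1991 prices) = 10.01·823 + 39.06·1047 + 50.29·94 + 3.89·1194 = 58505.97.
Deflator = Nominal/Real × 100 = 88109.61/58505.97 × 100 = 150.599.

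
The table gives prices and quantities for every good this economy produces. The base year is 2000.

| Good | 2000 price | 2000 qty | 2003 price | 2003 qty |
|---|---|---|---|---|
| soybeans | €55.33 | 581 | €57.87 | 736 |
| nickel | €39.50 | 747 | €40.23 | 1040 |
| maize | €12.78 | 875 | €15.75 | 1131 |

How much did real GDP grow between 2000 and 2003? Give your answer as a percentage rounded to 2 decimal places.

Real GDP 2000 = Nominal GDP 2000 = 55.33·581 + 39.50·747 + 12.78·875 = 72835.73.
Real GDP 2003 (at 2000 prices) = 55.33·736 + 39.50·1040 + 12.78·1131 = 96257.06.
Real growth = 96257.06/72835.73 − 1 = 0.3216.

32.16%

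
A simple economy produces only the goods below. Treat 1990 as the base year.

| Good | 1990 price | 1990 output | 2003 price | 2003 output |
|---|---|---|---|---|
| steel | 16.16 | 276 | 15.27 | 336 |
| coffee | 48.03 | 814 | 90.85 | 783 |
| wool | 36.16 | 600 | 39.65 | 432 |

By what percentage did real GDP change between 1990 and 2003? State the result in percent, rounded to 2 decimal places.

Real GDP 1990 = Nominal GDP 1990 = 16.16·276 + 48.03·814 + 36.16·600 = 65252.58.
Real GDP 2003 (at 1990 prices) = 16.16·336 + 48.03·783 + 36.16·432 = 58658.37.
Real growth = 58658.37/65252.58 − 1 = -0.1011.

-10.11%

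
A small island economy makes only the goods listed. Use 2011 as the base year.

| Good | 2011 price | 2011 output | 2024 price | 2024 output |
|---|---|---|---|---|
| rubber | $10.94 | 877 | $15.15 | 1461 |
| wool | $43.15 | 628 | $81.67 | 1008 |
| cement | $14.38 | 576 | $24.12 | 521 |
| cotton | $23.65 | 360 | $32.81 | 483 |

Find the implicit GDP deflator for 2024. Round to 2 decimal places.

Nominal GDP 2024 = 15.15·1461 + 81.67·1008 + 24.12·521 + 32.81·483 = 132871.26.
Real GDP 2024 (at 2011 prices) = 10.94·1461 + 43.15·1008 + 14.38·521 + 23.65·483 = 78393.47.
Deflator = Nominal/Real × 100 = 132871.26/78393.47 × 100 = 169.493.

169.49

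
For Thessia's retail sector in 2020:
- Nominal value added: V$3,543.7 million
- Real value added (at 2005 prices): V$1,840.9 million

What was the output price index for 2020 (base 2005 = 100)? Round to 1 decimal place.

output price index = (Nominal / Real) × 100 = 3543.7 / 1840.9 × 100 = 192.50.

192.5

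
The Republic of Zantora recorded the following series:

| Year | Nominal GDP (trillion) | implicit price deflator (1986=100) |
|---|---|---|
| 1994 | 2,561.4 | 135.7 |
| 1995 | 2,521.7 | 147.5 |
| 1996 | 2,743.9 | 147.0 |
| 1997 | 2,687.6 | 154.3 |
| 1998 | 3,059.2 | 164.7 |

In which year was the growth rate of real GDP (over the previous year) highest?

1995: real = 2521.7/1.475 = 1709.63; growth vs 1994 (1887.55) = -9.43%.
1996: real = 2743.9/1.470 = 1866.60; growth vs 1995 (1709.63) = 9.18%.
1997: real = 2687.6/1.543 = 1741.80; growth vs 1996 (1866.60) = -6.69%.
1998: real = 3059.2/1.647 = 1857.44; growth vs 1997 (1741.80) = 6.64%.

1996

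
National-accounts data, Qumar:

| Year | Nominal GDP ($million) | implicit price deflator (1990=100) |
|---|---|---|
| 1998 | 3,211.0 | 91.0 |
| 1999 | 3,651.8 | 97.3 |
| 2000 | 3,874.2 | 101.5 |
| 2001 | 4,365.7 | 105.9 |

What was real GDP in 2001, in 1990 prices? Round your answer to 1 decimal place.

$4,122.5 million

Real GDP 2001 = 4365.7 / 1.059 = 4122.47.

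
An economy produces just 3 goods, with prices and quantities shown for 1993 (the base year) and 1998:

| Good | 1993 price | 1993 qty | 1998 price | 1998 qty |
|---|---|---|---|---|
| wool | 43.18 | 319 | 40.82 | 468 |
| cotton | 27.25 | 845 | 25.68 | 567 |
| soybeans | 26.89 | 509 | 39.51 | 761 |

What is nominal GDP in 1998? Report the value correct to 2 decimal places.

Nominal GDP 1998 = Σ (p_1998 × q_1998) = 40.82·468 + 25.68·567 + 39.51·761 = 63731.43.

63731.43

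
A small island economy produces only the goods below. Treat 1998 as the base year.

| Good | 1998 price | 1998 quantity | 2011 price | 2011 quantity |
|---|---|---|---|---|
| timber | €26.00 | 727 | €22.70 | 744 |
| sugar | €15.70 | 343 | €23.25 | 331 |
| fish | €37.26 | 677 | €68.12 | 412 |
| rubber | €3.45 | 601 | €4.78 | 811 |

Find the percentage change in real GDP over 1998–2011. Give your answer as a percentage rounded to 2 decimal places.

-17.24%

Real GDP 1998 = Nominal GDP 1998 = 26.00·727 + 15.70·343 + 37.26·677 + 3.45·601 = 51585.57.
Real GDP 2011 (at 1998 prices) = 26.00·744 + 15.70·331 + 37.26·412 + 3.45·811 = 42689.77.
Real growth = 42689.77/51585.57 − 1 = -0.1724.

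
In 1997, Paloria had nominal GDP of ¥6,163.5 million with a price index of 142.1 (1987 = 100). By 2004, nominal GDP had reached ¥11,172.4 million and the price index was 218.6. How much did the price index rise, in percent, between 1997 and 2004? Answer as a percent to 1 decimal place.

Price-level change = 218.6 / 142.1 − 1 = 0.5384.

53.8%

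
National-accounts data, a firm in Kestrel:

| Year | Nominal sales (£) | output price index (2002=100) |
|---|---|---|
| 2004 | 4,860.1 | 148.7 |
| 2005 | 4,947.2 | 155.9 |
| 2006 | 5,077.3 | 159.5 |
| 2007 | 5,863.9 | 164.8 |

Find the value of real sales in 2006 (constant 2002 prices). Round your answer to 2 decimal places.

Real sales 2006 = 5077.3 / 1.595 = 3183.26.

£3,183.26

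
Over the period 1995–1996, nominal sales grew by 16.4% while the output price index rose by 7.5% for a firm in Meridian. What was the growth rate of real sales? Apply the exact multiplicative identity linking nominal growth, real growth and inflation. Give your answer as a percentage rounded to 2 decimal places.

8.28%

(1 + g_nom) = (1 + g_real)(1 + π), so g_real = 1.1640 / 1.0750 − 1 = 0.08279.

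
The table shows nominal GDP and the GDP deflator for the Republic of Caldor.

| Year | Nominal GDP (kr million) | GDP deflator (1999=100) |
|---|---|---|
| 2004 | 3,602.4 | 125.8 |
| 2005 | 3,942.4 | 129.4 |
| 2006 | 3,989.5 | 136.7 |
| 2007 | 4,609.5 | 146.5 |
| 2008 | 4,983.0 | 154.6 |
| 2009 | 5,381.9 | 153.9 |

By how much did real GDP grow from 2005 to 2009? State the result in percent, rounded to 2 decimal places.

14.78%

Real GDP 2005 = 3942.4/1.294 = 3046.68.
Real GDP 2009 = 5381.9/1.539 = 3497.01.
Change = 3497.01/3046.68 − 1 = 0.1478.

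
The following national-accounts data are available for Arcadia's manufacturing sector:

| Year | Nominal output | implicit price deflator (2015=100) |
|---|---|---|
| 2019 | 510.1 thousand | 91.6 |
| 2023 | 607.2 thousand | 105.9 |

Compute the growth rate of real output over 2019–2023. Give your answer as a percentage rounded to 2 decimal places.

2.96%

Real output 2019 = 510.1 / 0.916 = 556.88.
Real output 2023 = 607.2 / 1.059 = 573.37.
Real growth = 573.37 / 556.88 − 1 = 0.0296.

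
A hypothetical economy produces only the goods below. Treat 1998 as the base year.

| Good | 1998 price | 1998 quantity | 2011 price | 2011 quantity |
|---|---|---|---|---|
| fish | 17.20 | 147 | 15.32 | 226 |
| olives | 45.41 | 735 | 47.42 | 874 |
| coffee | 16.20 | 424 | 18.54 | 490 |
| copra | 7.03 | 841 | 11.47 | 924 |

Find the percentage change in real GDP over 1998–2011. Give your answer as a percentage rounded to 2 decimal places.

19.15%

Real GDP 1998 = Nominal GDP 1998 = 17.20·147 + 45.41·735 + 16.20·424 + 7.03·841 = 48685.78.
Real GDP 2011 (at 1998 prices) = 17.20·226 + 45.41·874 + 16.20·490 + 7.03·924 = 58009.26.
Real growth = 58009.26/48685.78 − 1 = 0.1915.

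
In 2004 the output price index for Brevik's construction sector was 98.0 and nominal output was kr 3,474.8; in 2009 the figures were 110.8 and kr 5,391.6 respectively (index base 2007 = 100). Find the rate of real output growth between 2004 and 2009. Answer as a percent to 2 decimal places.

37.24%

Real output 2004 = 3474.8 / 0.980 = 3545.71.
Real output 2009 = 5391.6 / 1.108 = 4866.06.
Real growth = 4866.06 / 3545.71 − 1 = 0.3724.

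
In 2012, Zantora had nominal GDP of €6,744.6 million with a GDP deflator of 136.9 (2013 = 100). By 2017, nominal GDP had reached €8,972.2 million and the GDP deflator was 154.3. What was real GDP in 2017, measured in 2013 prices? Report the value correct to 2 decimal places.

Real GDP = Nominal / (GDP deflator/100) = 8972.2 / 1.543 = 5814.78.

€5,814.78 million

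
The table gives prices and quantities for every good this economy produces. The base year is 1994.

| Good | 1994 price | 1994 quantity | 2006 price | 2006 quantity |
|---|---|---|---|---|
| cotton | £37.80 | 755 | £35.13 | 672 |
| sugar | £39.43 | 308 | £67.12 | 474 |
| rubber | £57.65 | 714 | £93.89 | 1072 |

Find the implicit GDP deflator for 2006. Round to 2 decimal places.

147.39

Nominal GDP 2006 = 35.13·672 + 67.12·474 + 93.89·1072 = 156072.32.
Real GDP 2006 (at 1994 prices) = 37.80·672 + 39.43·474 + 57.65·1072 = 105892.22.
Deflator = Nominal/Real × 100 = 156072.32/105892.22 × 100 = 147.388.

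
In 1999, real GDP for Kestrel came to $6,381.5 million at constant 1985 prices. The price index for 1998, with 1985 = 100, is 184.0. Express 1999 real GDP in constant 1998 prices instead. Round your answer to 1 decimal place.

$11,742.0 million

Real GDP in 1998 prices = Real GDP in 1985 prices × (P_1998/P_1985) = 6381.5 × 1.840 = 11741.96.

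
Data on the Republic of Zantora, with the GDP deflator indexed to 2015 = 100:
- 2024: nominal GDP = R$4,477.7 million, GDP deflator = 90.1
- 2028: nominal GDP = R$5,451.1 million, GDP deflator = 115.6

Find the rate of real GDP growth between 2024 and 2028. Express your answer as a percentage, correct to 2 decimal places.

-5.12%

Deflate each year: 2024 → 4477.7/0.901 = 4969.70; 2028 → 5451.1/1.156 = 4715.48.
So real GDP changed by 4715.48/4969.70 − 1 = -0.0512, i.e. -5.12%.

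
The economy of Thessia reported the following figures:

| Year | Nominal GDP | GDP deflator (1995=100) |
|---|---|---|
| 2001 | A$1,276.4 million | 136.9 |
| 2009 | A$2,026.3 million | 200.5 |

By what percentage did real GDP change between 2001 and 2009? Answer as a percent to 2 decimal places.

Real GDP 2001 = 1276.4 / 1.369 = 932.36.
Real GDP 2009 = 2026.3 / 2.005 = 1010.62.
Real growth = 1010.62 / 932.36 − 1 = 0.0839.

8.39%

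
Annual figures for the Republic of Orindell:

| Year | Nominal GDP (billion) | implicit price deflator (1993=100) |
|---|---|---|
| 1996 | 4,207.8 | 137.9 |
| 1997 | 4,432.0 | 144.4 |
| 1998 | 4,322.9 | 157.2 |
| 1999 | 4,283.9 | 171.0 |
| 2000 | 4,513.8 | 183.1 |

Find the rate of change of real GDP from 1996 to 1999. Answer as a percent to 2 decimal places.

Real GDP 1996 = 4207.8/1.379 = 3051.34.
Real GDP 1999 = 4283.9/1.710 = 2505.20.
Change = 2505.20/3051.34 − 1 = -0.1790.

-17.90%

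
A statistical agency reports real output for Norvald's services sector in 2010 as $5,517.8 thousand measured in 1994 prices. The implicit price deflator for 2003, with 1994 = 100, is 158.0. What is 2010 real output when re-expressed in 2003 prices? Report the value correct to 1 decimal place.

$8,718.1 thousand

Real output in 2003 prices = Real output in 1994 prices × (P_2003/P_1994) = 5517.8 × 1.580 = 8718.12.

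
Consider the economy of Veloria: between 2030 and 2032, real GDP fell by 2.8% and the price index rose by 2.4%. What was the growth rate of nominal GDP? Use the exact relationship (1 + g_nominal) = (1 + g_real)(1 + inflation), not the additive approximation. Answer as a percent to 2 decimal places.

(1 + g_nom) = (1 + g_real)(1 + π) = 0.9720 × 1.0240 = 0.99533.

-0.47%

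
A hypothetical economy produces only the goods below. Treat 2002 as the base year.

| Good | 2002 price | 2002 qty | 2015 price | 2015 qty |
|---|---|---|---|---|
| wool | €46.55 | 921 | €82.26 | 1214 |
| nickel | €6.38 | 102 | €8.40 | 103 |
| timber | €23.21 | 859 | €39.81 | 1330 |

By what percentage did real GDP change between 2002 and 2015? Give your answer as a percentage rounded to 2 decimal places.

38.73%

Real GDP 2002 = Nominal GDP 2002 = 46.55·921 + 6.38·102 + 23.21·859 = 63460.70.
Real GDP 2015 (at 2002 prices) = 46.55·1214 + 6.38·103 + 23.21·1330 = 88038.14.
Real growth = 88038.14/63460.70 − 1 = 0.3873.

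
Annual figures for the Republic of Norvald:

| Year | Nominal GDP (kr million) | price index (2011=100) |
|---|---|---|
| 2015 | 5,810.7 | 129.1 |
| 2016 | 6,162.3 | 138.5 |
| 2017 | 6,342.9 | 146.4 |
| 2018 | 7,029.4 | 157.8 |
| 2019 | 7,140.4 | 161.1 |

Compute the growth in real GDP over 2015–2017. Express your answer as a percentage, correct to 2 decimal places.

Real GDP 2015 = 5810.7/1.291 = 4500.93.
Real GDP 2017 = 6342.9/1.464 = 4332.58.
Change = 4332.58/4500.93 − 1 = -0.0374.

-3.74%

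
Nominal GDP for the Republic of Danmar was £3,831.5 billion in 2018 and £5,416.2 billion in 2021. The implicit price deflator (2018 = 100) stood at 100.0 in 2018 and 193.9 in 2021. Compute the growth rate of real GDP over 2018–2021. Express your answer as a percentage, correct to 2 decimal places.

Deflate each year: 2018 → 3831.5/1.000 = 3831.50; 2021 → 5416.2/1.939 = 2793.30.
So real GDP changed by 2793.30/3831.50 − 1 = -0.2710, i.e. -27.10%.

-27.10%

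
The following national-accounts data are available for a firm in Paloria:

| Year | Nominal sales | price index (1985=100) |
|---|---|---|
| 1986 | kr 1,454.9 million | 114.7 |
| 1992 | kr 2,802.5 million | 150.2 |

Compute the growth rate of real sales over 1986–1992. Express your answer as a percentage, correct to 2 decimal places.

Deflate each year: 1986 → 1454.9/1.147 = 1268.44; 1992 → 2802.5/1.502 = 1865.85.
So real sales changed by 1865.85/1268.44 − 1 = 0.4710, i.e. 47.10%.

47.10%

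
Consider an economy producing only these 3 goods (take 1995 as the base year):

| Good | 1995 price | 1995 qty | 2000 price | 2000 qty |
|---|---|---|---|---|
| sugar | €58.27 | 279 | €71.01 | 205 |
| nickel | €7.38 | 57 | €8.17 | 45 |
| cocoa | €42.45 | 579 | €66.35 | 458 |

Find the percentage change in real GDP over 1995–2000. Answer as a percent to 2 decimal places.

-23.12%

Real GDP 1995 = Nominal GDP 1995 = 58.27·279 + 7.38·57 + 42.45·579 = 41256.54.
Real GDP 2000 (at 1995 prices) = 58.27·205 + 7.38·45 + 42.45·458 = 31719.55.
Real growth = 31719.55/41256.54 − 1 = -0.2312.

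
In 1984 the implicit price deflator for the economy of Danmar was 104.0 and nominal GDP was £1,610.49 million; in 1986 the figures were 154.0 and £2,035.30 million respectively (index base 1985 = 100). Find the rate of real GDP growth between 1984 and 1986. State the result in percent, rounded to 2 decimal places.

Deflate each year: 1984 → 1610.49/1.040 = 1548.55; 1986 → 2035.30/1.540 = 1321.62.
So real GDP changed by 1321.62/1548.55 − 1 = -0.1465, i.e. -14.65%.

-14.65%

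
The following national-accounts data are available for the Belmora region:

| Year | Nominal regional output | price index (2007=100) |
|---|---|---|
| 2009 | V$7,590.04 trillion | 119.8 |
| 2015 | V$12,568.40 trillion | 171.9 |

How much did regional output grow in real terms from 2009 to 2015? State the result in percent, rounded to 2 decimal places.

15.40%

Real regional output 2009 = 7590.04 / 1.198 = 6335.59.
Real regional output 2015 = 12568.40 / 1.719 = 7311.46.
Real growth = 7311.46 / 6335.59 − 1 = 0.1540.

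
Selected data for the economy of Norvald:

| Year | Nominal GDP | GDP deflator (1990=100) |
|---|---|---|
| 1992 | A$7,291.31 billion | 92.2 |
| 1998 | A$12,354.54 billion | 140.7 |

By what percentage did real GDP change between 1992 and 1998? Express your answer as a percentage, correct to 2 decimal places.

11.03%

Real GDP 1992 = 7291.31 / 0.922 = 7908.15.
Real GDP 1998 = 12354.54 / 1.407 = 8780.77.
Real growth = 8780.77 / 7908.15 − 1 = 0.1103.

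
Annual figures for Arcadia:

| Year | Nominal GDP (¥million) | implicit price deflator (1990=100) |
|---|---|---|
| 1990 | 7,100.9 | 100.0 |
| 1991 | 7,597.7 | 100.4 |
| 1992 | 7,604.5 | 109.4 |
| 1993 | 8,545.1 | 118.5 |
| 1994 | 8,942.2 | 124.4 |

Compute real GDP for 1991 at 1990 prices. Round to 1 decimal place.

¥7,567.4 million

Real GDP 1991 = 7597.7 / 1.004 = 7567.43.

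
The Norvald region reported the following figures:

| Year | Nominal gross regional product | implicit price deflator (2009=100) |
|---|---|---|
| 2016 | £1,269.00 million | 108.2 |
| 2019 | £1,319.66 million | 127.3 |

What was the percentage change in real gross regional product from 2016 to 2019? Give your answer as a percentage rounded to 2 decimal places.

-11.61%

Real gross regional product 2016 = 1269.00 / 1.082 = 1172.83.
Real gross regional product 2019 = 1319.66 / 1.273 = 1036.65.
Real growth = 1036.65 / 1172.83 − 1 = -0.1161.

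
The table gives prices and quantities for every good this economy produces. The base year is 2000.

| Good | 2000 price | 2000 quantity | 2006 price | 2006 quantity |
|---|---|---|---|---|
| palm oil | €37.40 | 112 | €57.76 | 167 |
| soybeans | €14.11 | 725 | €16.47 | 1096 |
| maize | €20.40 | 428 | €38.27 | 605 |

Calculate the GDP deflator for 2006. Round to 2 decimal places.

149.33

Nominal GDP 2006 = 57.76·167 + 16.47·1096 + 38.27·605 = 50850.39.
Real GDP 2006 (at 2000 prices) = 37.40·167 + 14.11·1096 + 20.40·605 = 34052.36.
Deflator = Nominal/Real × 100 = 50850.39/34052.36 × 100 = 149.330.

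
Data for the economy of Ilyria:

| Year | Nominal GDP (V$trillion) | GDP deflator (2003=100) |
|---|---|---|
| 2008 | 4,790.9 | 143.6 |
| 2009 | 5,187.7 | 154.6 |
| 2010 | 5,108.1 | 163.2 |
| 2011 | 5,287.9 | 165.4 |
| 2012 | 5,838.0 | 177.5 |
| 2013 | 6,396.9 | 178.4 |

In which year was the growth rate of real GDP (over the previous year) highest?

2013

2009: real = 5187.7/1.546 = 3355.56; growth vs 2008 (3336.28) = 0.58%.
2010: real = 5108.1/1.632 = 3129.96; growth vs 2009 (3355.56) = -6.72%.
2011: real = 5287.9/1.654 = 3197.04; growth vs 2010 (3129.96) = 2.14%.
2012: real = 5838.0/1.775 = 3289.01; growth vs 2011 (3197.04) = 2.88%.
2013: real = 6396.9/1.784 = 3585.71; growth vs 2012 (3289.01) = 9.02%.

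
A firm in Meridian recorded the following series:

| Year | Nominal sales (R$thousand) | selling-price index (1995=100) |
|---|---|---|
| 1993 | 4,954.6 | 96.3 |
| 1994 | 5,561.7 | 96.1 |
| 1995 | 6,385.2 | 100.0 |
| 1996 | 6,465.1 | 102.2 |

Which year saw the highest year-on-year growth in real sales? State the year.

1994

1994: real = 5561.7/0.961 = 5787.41; growth vs 1993 (5144.96) = 12.49%.
1995: real = 6385.2/1.000 = 6385.20; growth vs 1994 (5787.41) = 10.33%.
1996: real = 6465.1/1.022 = 6325.93; growth vs 1995 (6385.20) = -0.93%.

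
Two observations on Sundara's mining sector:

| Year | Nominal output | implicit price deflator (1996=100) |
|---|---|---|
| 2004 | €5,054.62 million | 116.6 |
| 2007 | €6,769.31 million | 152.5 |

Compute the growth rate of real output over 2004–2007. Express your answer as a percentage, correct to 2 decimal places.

Deflate each year: 2004 → 5054.62/1.166 = 4335.01; 2007 → 6769.31/1.525 = 4438.89.
So real output changed by 4438.89/4335.01 − 1 = 0.0240, i.e. 2.40%.

2.40%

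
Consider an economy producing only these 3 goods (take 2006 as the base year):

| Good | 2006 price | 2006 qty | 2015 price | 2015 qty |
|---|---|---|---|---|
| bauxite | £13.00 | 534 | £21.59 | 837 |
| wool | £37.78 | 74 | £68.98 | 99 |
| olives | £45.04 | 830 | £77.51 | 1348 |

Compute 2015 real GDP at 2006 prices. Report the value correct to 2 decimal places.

£75335.14

Real GDP 2015 = Σ (p_2006 × q_2015) = 13.00·837 + 37.78·99 + 45.04·1348 = 75335.14.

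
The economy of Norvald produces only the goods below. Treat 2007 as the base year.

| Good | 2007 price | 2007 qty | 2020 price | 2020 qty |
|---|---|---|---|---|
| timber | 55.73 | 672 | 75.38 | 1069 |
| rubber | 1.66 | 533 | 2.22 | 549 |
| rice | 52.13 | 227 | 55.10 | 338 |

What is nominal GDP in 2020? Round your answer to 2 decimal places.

100423.80

Nominal GDP 2020 = Σ (p_2020 × q_2020) = 75.38·1069 + 2.22·549 + 55.10·338 = 100423.80.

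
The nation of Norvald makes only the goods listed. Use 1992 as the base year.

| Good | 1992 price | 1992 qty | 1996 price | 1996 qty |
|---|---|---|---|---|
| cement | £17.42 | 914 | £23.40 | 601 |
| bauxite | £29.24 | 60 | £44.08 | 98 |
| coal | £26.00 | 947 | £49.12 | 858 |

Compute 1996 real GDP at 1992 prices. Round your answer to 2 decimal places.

£35642.94

Real GDP 1996 = Σ (p_1992 × q_1996) = 17.42·601 + 29.24·98 + 26.00·858 = 35642.94.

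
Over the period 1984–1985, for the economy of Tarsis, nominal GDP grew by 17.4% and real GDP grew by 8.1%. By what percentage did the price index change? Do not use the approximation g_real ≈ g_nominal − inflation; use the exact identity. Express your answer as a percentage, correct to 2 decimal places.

8.60%

(1 + g_nom) = (1 + g_real)(1 + π), so π = 1.1740 / 1.0810 − 1 = 0.08603.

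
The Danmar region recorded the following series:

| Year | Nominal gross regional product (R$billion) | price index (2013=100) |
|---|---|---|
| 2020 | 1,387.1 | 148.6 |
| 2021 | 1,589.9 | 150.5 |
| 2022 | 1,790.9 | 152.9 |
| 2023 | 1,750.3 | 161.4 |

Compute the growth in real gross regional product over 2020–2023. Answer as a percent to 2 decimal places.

16.18%

Real gross regional product 2020 = 1387.1/1.486 = 933.45.
Real gross regional product 2023 = 1750.3/1.614 = 1084.45.
Change = 1084.45/933.45 − 1 = 0.1618.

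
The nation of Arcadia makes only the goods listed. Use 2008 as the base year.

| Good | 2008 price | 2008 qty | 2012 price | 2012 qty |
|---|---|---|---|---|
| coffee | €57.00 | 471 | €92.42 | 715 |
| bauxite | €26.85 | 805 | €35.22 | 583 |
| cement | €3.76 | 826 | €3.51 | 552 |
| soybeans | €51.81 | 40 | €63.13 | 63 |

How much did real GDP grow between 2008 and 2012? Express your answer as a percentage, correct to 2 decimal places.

Real GDP 2008 = Nominal GDP 2008 = 57.00·471 + 26.85·805 + 3.76·826 + 51.81·40 = 53639.41.
Real GDP 2012 (at 2008 prices) = 57.00·715 + 26.85·583 + 3.76·552 + 51.81·63 = 61748.10.
Real growth = 61748.10/53639.41 − 1 = 0.1512.

15.12%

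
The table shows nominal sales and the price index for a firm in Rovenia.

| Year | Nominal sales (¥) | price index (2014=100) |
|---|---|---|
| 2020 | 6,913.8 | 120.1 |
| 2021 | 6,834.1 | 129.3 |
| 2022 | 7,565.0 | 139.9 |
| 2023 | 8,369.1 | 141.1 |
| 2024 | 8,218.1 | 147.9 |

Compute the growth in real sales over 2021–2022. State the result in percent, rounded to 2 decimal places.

Real sales 2021 = 6834.1/1.293 = 5285.46.
Real sales 2022 = 7565.0/1.399 = 5407.43.
Change = 5407.43/5285.46 − 1 = 0.0231.

2.31%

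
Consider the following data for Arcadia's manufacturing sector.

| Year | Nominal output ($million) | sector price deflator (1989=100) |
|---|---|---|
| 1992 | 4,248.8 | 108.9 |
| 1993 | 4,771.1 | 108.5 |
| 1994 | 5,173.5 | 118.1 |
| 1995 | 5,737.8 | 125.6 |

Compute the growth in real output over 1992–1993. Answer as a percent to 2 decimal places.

Real output 1992 = 4248.8/1.089 = 3901.56.
Real output 1993 = 4771.1/1.085 = 4397.33.
Change = 4397.33/3901.56 − 1 = 0.1271.

12.71%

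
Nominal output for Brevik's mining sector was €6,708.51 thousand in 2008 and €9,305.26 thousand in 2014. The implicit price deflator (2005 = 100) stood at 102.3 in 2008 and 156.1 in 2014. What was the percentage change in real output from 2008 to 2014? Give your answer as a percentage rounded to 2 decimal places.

Deflate each year: 2008 → 6708.51/1.023 = 6557.68; 2014 → 9305.26/1.561 = 5961.09.
So real output changed by 5961.09/6557.68 − 1 = -0.0910, i.e. -9.10%.

-9.10%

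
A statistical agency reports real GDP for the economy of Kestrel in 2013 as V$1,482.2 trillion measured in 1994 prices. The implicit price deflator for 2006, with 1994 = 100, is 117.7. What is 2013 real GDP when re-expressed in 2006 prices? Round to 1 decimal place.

Real GDP in 2006 prices = Real GDP in 1994 prices × (P_2006/P_1994) = 1482.2 × 1.177 = 1744.55.

V$1,744.5 trillion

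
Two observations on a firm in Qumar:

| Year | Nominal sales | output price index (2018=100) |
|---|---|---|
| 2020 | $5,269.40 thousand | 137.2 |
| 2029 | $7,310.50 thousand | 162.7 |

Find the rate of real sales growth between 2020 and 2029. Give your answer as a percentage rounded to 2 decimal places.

Deflate each year: 2020 → 5269.40/1.372 = 3840.67; 2029 → 7310.50/1.627 = 4493.24.
So real sales changed by 4493.24/3840.67 − 1 = 0.1699, i.e. 16.99%.

16.99%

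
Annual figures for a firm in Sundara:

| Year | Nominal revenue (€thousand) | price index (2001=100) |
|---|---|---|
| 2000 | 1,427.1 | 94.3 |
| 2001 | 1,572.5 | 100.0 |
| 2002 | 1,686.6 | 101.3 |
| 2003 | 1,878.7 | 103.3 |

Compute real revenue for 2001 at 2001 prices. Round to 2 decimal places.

€1,572.50 thousand

Real revenue 2001 = 1572.5 / 1.000 = 1572.50.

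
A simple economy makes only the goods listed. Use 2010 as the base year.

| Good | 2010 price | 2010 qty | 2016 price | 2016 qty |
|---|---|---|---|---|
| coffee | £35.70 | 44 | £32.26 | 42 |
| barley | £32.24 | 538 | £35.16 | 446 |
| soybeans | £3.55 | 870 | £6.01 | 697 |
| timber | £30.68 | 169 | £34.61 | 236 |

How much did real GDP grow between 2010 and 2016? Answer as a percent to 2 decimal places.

Real GDP 2010 = Nominal GDP 2010 = 35.70·44 + 32.24·538 + 3.55·870 + 30.68·169 = 27189.34.
Real GDP 2016 (at 2010 prices) = 35.70·42 + 32.24·446 + 3.55·697 + 30.68·236 = 25593.27.
Real growth = 25593.27/27189.34 − 1 = -0.0587.

-5.87%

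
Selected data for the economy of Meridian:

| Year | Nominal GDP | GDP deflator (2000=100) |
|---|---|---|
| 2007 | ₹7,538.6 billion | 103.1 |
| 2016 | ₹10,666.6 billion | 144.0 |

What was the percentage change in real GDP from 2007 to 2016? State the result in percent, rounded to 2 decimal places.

1.31%

Real GDP 2007 = 7538.6 / 1.031 = 7311.93.
Real GDP 2016 = 10666.6 / 1.440 = 7407.36.
Real growth = 7407.36 / 7311.93 − 1 = 0.0131.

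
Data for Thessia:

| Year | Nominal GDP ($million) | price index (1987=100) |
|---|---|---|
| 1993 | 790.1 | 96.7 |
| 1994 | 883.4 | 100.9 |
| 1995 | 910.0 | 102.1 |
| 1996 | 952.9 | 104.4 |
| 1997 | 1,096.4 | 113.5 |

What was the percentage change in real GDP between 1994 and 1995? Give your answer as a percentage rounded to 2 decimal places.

Real GDP 1994 = 883.4/1.009 = 875.52.
Real GDP 1995 = 910.0/1.021 = 891.28.
Change = 891.28/875.52 − 1 = 0.0180.

1.80%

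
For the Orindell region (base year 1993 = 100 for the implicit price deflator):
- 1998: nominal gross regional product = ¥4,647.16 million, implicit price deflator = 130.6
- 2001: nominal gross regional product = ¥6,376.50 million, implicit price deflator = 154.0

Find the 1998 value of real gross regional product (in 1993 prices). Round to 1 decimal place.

¥3,558.3 million

Real gross regional product = Nominal / (implicit price deflator/100) = 4647.16 / 1.306 = 3558.32.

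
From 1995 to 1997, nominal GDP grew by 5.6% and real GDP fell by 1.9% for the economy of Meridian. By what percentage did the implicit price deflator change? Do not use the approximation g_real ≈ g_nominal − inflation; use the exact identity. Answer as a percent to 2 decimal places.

(1 + g_nom) = (1 + g_real)(1 + π), so π = 1.0560 / 0.9810 − 1 = 0.07645.

7.65%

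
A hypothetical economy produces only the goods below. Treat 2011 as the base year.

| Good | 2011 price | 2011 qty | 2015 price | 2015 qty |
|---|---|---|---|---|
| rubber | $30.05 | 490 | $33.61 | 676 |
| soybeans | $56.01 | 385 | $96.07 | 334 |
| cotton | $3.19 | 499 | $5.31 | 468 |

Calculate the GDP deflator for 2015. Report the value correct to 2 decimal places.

Nominal GDP 2015 = 33.61·676 + 96.07·334 + 5.31·468 = 57292.82.
Real GDP 2015 (at 2011 prices) = 30.05·676 + 56.01·334 + 3.19·468 = 40514.06.
Deflator = Nominal/Real × 100 = 57292.82/40514.06 × 100 = 141.415.

141.41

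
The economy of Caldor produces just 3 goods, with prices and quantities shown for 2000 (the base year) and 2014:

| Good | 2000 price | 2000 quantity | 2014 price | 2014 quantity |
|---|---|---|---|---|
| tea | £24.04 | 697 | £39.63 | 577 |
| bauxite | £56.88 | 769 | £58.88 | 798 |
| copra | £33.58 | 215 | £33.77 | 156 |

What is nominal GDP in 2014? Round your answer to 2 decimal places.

Nominal GDP 2014 = Σ (p_2014 × q_2014) = 39.63·577 + 58.88·798 + 33.77·156 = 75120.87.

£75120.87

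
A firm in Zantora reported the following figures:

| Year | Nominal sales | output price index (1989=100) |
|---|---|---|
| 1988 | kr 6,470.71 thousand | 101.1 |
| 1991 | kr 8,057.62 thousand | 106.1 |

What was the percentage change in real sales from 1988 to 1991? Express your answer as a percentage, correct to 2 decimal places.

18.66%

Deflate each year: 1988 → 6470.71/1.011 = 6400.31; 1991 → 8057.62/1.061 = 7594.36.
So real sales changed by 7594.36/6400.31 − 1 = 0.1866, i.e. 18.66%.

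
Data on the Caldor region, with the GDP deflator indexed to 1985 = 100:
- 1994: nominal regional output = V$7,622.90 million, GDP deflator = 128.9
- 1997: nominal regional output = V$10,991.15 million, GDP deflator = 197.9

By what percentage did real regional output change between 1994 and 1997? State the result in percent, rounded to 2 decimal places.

Deflate each year: 1994 → 7622.90/1.289 = 5913.81; 1997 → 10991.15/1.979 = 5553.89.
So real regional output changed by 5553.89/5913.81 − 1 = -0.0609, i.e. -6.09%.

-6.09%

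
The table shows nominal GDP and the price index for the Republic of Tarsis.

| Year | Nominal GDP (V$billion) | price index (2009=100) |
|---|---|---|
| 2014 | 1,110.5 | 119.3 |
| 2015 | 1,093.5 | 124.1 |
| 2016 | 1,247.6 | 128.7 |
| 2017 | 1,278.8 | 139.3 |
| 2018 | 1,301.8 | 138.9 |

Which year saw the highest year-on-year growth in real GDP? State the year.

2015: real = 1093.5/1.241 = 881.14; growth vs 2014 (930.85) = -5.34%.
2016: real = 1247.6/1.287 = 969.39; growth vs 2015 (881.14) = 10.02%.
2017: real = 1278.8/1.393 = 918.02; growth vs 2016 (969.39) = -5.30%.
2018: real = 1301.8/1.389 = 937.22; growth vs 2017 (918.02) = 2.09%.

2016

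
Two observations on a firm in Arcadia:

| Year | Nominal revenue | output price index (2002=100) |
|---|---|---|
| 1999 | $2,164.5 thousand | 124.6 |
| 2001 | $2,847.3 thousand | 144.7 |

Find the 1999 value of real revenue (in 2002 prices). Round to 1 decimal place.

Real revenue = Nominal / (output price index/100) = 2164.5 / 1.246 = 1737.16.

$1,737.2 thousand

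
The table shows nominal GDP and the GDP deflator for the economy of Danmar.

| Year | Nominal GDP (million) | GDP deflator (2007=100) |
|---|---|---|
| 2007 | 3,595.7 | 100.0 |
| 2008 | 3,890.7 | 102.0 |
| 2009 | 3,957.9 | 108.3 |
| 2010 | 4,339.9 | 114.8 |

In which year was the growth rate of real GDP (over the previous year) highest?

2008: real = 3890.7/1.020 = 3814.41; growth vs 2007 (3595.70) = 6.08%.
2009: real = 3957.9/1.083 = 3654.57; growth vs 2008 (3814.41) = -4.19%.
2010: real = 4339.9/1.148 = 3780.40; growth vs 2009 (3654.57) = 3.44%.

2008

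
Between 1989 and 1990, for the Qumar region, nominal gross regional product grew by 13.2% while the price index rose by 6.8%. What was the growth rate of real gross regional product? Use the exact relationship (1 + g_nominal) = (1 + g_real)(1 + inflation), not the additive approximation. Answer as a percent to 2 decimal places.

(1 + g_nom) = (1 + g_real)(1 + π), so g_real = 1.1320 / 1.0680 − 1 = 0.05993.

5.99%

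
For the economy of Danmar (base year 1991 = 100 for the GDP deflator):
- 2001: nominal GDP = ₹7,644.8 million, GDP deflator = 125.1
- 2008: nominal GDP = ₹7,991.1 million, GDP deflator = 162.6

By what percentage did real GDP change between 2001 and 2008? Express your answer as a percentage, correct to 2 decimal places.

Real GDP 2001 = 7644.8 / 1.251 = 6110.95.
Real GDP 2008 = 7991.1 / 1.626 = 4914.58.
Real growth = 4914.58 / 6110.95 − 1 = -0.1958.

-19.58%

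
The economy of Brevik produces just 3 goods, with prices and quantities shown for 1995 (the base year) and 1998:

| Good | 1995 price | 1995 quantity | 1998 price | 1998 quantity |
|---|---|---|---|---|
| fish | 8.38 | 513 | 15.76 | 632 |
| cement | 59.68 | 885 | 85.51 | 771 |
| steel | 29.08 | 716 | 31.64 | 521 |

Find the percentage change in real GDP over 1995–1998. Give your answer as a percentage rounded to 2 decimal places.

-14.73%

Real GDP 1995 = Nominal GDP 1995 = 8.38·513 + 59.68·885 + 29.08·716 = 77937.02.
Real GDP 1998 (at 1995 prices) = 8.38·632 + 59.68·771 + 29.08·521 = 66460.12.
Real growth = 66460.12/77937.02 − 1 = -0.1473.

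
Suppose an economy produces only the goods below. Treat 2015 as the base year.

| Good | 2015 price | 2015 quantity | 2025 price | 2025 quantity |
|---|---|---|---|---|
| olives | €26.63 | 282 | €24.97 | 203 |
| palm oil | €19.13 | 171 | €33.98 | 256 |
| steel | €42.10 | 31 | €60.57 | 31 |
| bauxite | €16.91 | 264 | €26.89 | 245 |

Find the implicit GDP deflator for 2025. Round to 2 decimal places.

Nominal GDP 2025 = 24.97·203 + 33.98·256 + 60.57·31 + 26.89·245 = 22233.51.
Real GDP 2025 (at 2015 prices) = 26.63·203 + 19.13·256 + 42.10·31 + 16.91·245 = 15751.22.
Deflator = Nominal/Real × 100 = 22233.51/15751.22 × 100 = 141.154.

141.15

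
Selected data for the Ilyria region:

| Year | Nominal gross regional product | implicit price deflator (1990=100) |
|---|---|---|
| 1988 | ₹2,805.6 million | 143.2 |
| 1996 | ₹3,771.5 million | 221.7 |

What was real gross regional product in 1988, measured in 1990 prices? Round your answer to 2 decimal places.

₹1,959.22 million

Real gross regional product = Nominal / (implicit price deflator/100) = 2805.6 / 1.432 = 1959.22.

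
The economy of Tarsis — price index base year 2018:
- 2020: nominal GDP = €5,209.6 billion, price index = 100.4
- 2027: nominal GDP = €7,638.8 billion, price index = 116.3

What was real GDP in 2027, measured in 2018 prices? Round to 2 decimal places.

€6,568.19 billion

Real GDP = Nominal / (price index/100) = 7638.8 / 1.163 = 6568.19.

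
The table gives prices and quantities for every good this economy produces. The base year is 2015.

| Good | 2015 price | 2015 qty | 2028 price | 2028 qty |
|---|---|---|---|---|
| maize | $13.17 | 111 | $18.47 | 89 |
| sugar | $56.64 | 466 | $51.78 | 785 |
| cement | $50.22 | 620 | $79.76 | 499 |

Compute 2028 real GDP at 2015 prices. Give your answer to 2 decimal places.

$70694.31

Real GDP 2028 = Σ (p_2015 × q_2028) = 13.17·89 + 56.64·785 + 50.22·499 = 70694.31.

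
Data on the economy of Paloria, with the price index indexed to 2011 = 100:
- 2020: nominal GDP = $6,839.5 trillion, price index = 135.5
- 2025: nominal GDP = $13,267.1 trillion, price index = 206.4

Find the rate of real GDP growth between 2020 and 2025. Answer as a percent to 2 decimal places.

Deflate each year: 2020 → 6839.5/1.355 = 5047.60; 2025 → 13267.1/2.064 = 6427.86.
So real GDP changed by 6427.86/5047.60 − 1 = 0.2734, i.e. 27.34%.

27.34%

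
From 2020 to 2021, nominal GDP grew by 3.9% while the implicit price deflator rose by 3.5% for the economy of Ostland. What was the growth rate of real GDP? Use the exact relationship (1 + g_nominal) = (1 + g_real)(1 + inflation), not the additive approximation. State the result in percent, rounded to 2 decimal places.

0.39%

(1 + g_nom) = (1 + g_real)(1 + π), so g_real = 1.0390 / 1.0350 − 1 = 0.00386.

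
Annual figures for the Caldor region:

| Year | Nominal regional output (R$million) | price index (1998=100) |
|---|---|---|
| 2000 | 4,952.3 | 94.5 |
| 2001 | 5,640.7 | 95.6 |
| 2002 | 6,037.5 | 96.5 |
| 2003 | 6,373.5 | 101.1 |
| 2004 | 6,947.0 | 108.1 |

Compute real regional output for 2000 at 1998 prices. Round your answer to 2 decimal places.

R$5,240.53 million

Real regional output 2000 = 4952.3 / 0.945 = 5240.53.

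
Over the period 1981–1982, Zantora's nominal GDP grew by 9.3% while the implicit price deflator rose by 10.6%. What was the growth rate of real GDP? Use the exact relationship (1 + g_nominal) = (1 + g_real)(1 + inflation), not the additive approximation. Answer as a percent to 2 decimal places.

(1 + g_nom) = (1 + g_real)(1 + π), so g_real = 1.0930 / 1.1060 − 1 = -0.01175.

-1.18%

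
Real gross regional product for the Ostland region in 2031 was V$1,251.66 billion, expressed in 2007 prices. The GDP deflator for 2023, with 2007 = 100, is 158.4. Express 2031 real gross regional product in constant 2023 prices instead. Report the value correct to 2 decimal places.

Real gross regional product in 2023 prices = Real gross regional product in 2007 prices × (P_2023/P_2007) = 1251.66 × 1.584 = 1982.63.

V$1,982.63 billion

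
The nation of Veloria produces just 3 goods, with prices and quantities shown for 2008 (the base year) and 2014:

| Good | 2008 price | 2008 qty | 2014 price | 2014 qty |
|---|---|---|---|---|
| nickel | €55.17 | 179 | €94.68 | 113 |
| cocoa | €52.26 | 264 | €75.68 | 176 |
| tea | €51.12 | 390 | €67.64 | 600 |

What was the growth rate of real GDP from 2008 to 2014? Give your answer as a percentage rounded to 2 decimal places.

5.72%

Real GDP 2008 = Nominal GDP 2008 = 55.17·179 + 52.26·264 + 51.12·390 = 43608.87.
Real GDP 2014 (at 2008 prices) = 55.17·113 + 52.26·176 + 51.12·600 = 46103.97.
Real growth = 46103.97/43608.87 − 1 = 0.0572.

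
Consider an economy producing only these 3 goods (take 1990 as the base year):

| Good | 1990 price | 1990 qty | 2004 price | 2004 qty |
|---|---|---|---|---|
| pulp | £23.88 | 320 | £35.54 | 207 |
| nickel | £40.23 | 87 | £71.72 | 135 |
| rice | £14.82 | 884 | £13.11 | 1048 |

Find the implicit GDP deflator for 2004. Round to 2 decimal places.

118.81

Nominal GDP 2004 = 35.54·207 + 71.72·135 + 13.11·1048 = 30778.26.
Real GDP 2004 (at 1990 prices) = 23.88·207 + 40.23·135 + 14.82·1048 = 25905.57.
Deflator = Nominal/Real × 100 = 30778.26/25905.57 × 100 = 118.809.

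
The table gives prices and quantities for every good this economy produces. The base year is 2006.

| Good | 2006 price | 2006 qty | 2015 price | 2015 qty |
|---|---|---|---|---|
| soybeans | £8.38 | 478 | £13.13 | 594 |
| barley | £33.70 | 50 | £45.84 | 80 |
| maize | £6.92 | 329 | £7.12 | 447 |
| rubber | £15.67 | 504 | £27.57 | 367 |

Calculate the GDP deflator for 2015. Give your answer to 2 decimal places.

Nominal GDP 2015 = 13.13·594 + 45.84·80 + 7.12·447 + 27.57·367 = 24767.25.
Real GDP 2015 (at 2006 prices) = 8.38·594 + 33.70·80 + 6.92·447 + 15.67·367 = 16517.85.
Deflator = Nominal/Real × 100 = 24767.25/16517.85 × 100 = 149.942.

149.94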